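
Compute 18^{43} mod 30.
12

Using successive squaring:
Binary expansion of 43: 101011
Powers of 18 mod 30 (each is the square of the previous):
  18^1 ≡ 18 (mod 30)
  18^2 ≡ 18² = 324 ≡ 24 (mod 30)
  18^4 ≡ 24² = 576 ≡ 6 (mod 30)
  18^8 ≡ 6² = 36 ≡ 6 (mod 30)
  18^16 ≡ 6² = 36 ≡ 6 (mod 30)
  18^32 ≡ 6² = 36 ≡ 6 (mod 30)
43 = 32 + 8 + 2 + 1, so 18^43 = 18^32 × 18^8 × 18^2 × 18^1 ≡ 6 × 6 × 24 × 18 (mod 30)
Multiplying step by step:
  6 × 6 = 36 ≡ 6 (mod 30)
  6 × 24 = 144 ≡ 24 (mod 30)
  24 × 18 = 432 ≡ 12 (mod 30)
Result: 18^43 ≡ 12 (mod 30)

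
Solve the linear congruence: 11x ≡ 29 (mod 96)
55

Since gcd(11, 96) = 1 divides 29, a solution exists.
Multiply both sides by the inverse of 11 mod 96:
  11^(-1) mod 96 = 35
  x ≡ 35 × 29 ≡ 1015 ≡ 55 (mod 96)
Verification: 11 × 55 = 605 = 6 × 96 + 29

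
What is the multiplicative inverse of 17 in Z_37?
24

Using Extended Euclidean Algorithm:
gcd(17, 37) = 1
Bezout coefficients: 17 × -13 + 37 × 6 = 1
So 17 × -13 ≡ 1 (mod 37)
The inverse is -13 mod 37 = 24
Verification: 17 × 24 = 408 = 11 × 37 + 1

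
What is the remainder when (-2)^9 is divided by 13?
(-2) ≡ 11 (mod 13). 9 = 8 + 1 (binary 1001). Repeated squaring mod 13: 11^1 ≡ 11; 11^2 ≡ 11² = 121 ≡ 4; 11^4 ≡ 4² = 16 ≡ 3; 11^8 ≡ 3² = 9 ≡ 9. Multiply: (-2)^9 ≡ 11^8 × 11^1 ≡ 9 × 11 (mod 13): 9 × 11 = 99 ≡ 8. So (-2)^9 ≡ 8 (mod 13).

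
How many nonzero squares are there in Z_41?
For prime 41, there are (p-1)/2 = (41-1)/2 = 20 quadratic residues (excluding 0).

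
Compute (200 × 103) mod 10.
0

(200 × 103) = 20600
20600 mod 10 = 0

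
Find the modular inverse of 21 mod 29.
21^(-1) ≡ 18 (mod 29). Verification: 21 × 18 = 378 ≡ 1 (mod 29)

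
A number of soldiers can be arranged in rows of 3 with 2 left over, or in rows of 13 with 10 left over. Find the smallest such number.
M = 3 × 13 = 39. M₁ = 13, y₁ ≡ 1 (mod 3). M₂ = 3, y₂ ≡ 9 (mod 13). r = 2×13×1 + 10×3×9 ≡ 23 (mod 39). The smallest positive such number is 23.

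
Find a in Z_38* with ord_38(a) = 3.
7 has order 3 mod 38 since 7^{3} ≡ 1 (mod 38) and no smaller power works.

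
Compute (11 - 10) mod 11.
1

(11 - 10) = 1
1 mod 11 = 1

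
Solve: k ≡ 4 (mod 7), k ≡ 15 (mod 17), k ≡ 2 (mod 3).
M = 7 × 17 × 3 = 357. M₁ = 51, y₁ ≡ 4 (mod 7). M₂ = 21, y₂ ≡ 13 (mod 17). M₃ = 119, y₃ ≡ 2 (mod 3). k = 4×51×4 + 15×21×13 + 2×119×2 ≡ 32 (mod 357)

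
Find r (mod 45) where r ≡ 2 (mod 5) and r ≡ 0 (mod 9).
M = 5 × 9 = 45. M₁ = 9, y₁ ≡ 4 (mod 5). M₂ = 5, y₂ ≡ 2 (mod 9). r = 2×9×4 + 0×5×2 ≡ 27 (mod 45)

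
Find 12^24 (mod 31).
Using repeated squaring. 24 = 16 + 8 (binary 11000). Repeated squaring mod 31: 12^1 ≡ 12; 12^2 ≡ 12² = 144 ≡ 20; 12^4 ≡ 20² = 400 ≡ 28; 12^8 ≡ 28² = 784 ≡ 9; 12^16 ≡ 9² = 81 ≡ 19. Multiply: 12^24 = 12^16 × 12^8 ≡ 19 × 9 (mod 31): 19 × 9 = 171 ≡ 16. So 12^24 ≡ 16 (mod 31).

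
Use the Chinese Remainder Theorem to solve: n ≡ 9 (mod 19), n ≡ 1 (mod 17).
256

Using the Chinese Remainder Theorem:
M = product of moduli = 323
For equation 1: M_1 = 17, 17 ≡ 17 (mod 19), inverse of 17 mod 19 is 9 (check: 17 × 9 = 153 ≡ 1 (mod 19))
For equation 2: M_2 = 19, 19 ≡ 2 (mod 17), inverse of 19 mod 17 is 9 (check: 2 × 9 = 18 ≡ 1 (mod 17))
Combine: n ≡ Σ r_i×M_i×(M_i⁻¹ mod m_i) = 9×17×9 + 1×19×9 = 1377 + 171 = 1548
1548 mod 323 = 256
n ≡ 256 (mod 323)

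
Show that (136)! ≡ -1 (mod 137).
(136)! mod 137 = 136. Since this equals -1 (mod 137), Wilson confirms 137 is prime.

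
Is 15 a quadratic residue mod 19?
By Euler's criterion: 15^{9} ≡ 18 (mod 19). Since this equals -1 (≡ 18), 15 is not a QR.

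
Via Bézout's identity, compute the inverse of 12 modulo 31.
Extended GCD: 12(13) + 31(-5) = 1. So 12^(-1) ≡ 13 ≡ 13 (mod 31). Verify: 12 × 13 = 156 ≡ 1 (mod 31)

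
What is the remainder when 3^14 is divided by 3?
Using repeated squaring. 3 ≡ 0 (mod 3). 14 = 8 + 4 + 2 (binary 1110). Repeated squaring mod 3: 0^1 ≡ 0; 0^2 ≡ 0² = 0 ≡ 0; 0^4 ≡ 0² = 0 ≡ 0; 0^8 ≡ 0² = 0 ≡ 0. Multiply: 3^14 ≡ 0^8 × 0^4 × 0^2 ≡ 0 × 0 × 0 (mod 3): 0 × 0 = 0 ≡ 0; 0 × 0 = 0 ≡ 0. So 3^14 ≡ 0 (mod 3).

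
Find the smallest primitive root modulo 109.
6

A primitive root g modulo p has order p-1 = 108
Prime divisors of 108: [2, 3]
g is a primitive root iff g^(108/q) ≢ 1 (mod 109) for each prime divisor q
Testing small values:
  g = 2: 2^54 ≡ 108, 2^36 ≡ 1 (mod 109) → 2^36 ≡ 1, not primitive root
  g = 3: 3^54 ≡ 1, 3^36 ≡ 63 (mod 109) → 3^54 ≡ 1, not primitive root
  g = 4: 4^54 ≡ 1, 4^36 ≡ 1 (mod 109) → 4^54 ≡ 1, not primitive root
  g = 5: 5^54 ≡ 1, 5^36 ≡ 63 (mod 109) → 5^54 ≡ 1, not primitive root
  g = 6: 6^54 ≡ 108, 6^36 ≡ 63 (mod 109) → none is 1, primitive root!
The smallest primitive root is 6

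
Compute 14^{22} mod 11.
9

Using successive squaring:
Binary expansion of 22: 10110
Powers of 14 mod 11 (each is the square of the previous):
  14^1 ≡ 3 (mod 11)
  14^2 ≡ 3² = 9 ≡ 9 (mod 11)
  14^4 ≡ 9² = 81 ≡ 4 (mod 11)
  14^8 ≡ 4² = 16 ≡ 5 (mod 11)
  14^16 ≡ 5² = 25 ≡ 3 (mod 11)
22 = 16 + 4 + 2, so 14^22 = 14^16 × 14^4 × 14^2 ≡ 3 × 4 × 9 (mod 11)
Multiplying step by step:
  3 × 4 = 12 ≡ 1 (mod 11)
  1 × 9 = 9 ≡ 9 (mod 11)
Result: 14^22 ≡ 9 (mod 11)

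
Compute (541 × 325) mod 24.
1

(541 × 325) = 175825
175825 mod 24 = 1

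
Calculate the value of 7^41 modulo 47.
Using repeated squaring. 41 = 32 + 8 + 1 (binary 101001). Repeated squaring mod 47: 7^1 ≡ 7; 7^2 ≡ 7² = 49 ≡ 2; 7^4 ≡ 2² = 4 ≡ 4; 7^8 ≡ 4² = 16 ≡ 16; 7^16 ≡ 16² = 256 ≡ 21; 7^32 ≡ 21² = 441 ≡ 18. Multiply: 7^41 = 7^32 × 7^8 × 7^1 ≡ 18 × 16 × 7 (mod 47): 18 × 16 = 288 ≡ 6; 6 × 7 = 42 ≡ 42. So 7^41 ≡ 42 (mod 47).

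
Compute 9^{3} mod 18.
9

Using successive squaring:
Binary expansion of 3: 11
Powers of 9 mod 18 (each is the square of the previous):
  9^1 ≡ 9 (mod 18)
  9^2 ≡ 9² = 81 ≡ 9 (mod 18)
3 = 2 + 1, so 9^3 = 9^2 × 9^1 ≡ 9 × 9 (mod 18)
Multiplying step by step:
  9 × 9 = 81 ≡ 9 (mod 18)
Result: 9^3 ≡ 9 (mod 18)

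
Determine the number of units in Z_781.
700

Prime factorization: 781 = 11 × 71
Using the formula φ(n) = n × Π(1 - 1/p) for each prime factor p:
φ(781) = 781 × (1 - 1/11) × (1 - 1/71)
φ(781) = 700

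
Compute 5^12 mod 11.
Using Fermat: 5^{10} ≡ 1 (mod 11). 12 ≡ 2 (mod 10). So 5^{12} ≡ 5^{2} ≡ 3 (mod 11)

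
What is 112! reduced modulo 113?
By Wilson's theorem, (112)! ≡ -1 ≡ 112 (mod 113)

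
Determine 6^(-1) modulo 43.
6^(-1) ≡ 36 (mod 43). Verification: 6 × 36 = 216 ≡ 1 (mod 43)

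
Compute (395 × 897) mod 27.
21

(395 × 897) = 354315
354315 mod 27 = 21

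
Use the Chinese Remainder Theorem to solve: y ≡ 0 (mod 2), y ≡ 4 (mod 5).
M = 2 × 5 = 10. M₁ = 5, y₁ ≡ 1 (mod 2). M₂ = 2, y₂ ≡ 3 (mod 5). y = 0×5×1 + 4×2×3 ≡ 4 (mod 10)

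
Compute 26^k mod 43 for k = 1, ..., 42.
g^1, g^2, ..., g^{42} mod 43: {26, 31, 32, 15, 3, 35, 7, 10, 2, 9, 19, 21, 30, 6, 27, 14, 20, 4, 18, 38, 42, 17, 12, 11, 28, 40, 8, 36, 33, 41, 34, 24, 22, 13, 37, 16, 29, 23, 39, 25, 5, 1}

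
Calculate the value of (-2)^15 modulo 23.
Using repeated squaring. (-2) ≡ 21 (mod 23). 15 = 8 + 4 + 2 + 1 (binary 1111). Repeated squaring mod 23: 21^1 ≡ 21; 21^2 ≡ 21² = 441 ≡ 4; 21^4 ≡ 4² = 16 ≡ 16; 21^8 ≡ 16² = 256 ≡ 3. Multiply: (-2)^15 ≡ 21^8 × 21^4 × 21^2 × 21^1 ≡ 3 × 16 × 4 × 21 (mod 23): 3 × 16 = 48 ≡ 2; 2 × 4 = 8 ≡ 8; 8 × 21 = 168 ≡ 7. So (-2)^15 ≡ 7 (mod 23).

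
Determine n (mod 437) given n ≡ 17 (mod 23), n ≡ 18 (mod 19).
132

Using the Chinese Remainder Theorem:
M = product of moduli = 437
For equation 1: M_1 = 19, 19 ≡ 19 (mod 23), inverse of 19 mod 23 is 17 (check: 19 × 17 = 323 ≡ 1 (mod 23))
For equation 2: M_2 = 23, 23 ≡ 4 (mod 19), inverse of 23 mod 19 is 5 (check: 4 × 5 = 20 ≡ 1 (mod 19))
Combine: n ≡ Σ r_i×M_i×(M_i⁻¹ mod m_i) = 17×19×17 + 18×23×5 = 5491 + 2070 = 7561
7561 mod 437 = 132
n ≡ 132 (mod 437)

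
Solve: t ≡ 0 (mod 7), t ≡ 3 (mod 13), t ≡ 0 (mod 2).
M = 7 × 13 × 2 = 182. M₁ = 26, y₁ ≡ 3 (mod 7). M₂ = 14, y₂ ≡ 1 (mod 13). M₃ = 91, y₃ ≡ 1 (mod 2). t = 0×26×3 + 3×14×1 + 0×91×1 ≡ 42 (mod 182)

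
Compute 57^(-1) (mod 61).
15

Using Extended Euclidean Algorithm:
gcd(57, 61) = 1
Bezout coefficients: 57 × 15 + 61 × -14 = 1
So 57 × 15 ≡ 1 (mod 61)
The inverse is 15 mod 61 = 15
Verification: 57 × 15 = 855 = 14 × 61 + 1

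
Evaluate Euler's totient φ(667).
616

Prime factorization: 667 = 23 × 29
Using the formula φ(n) = n × Π(1 - 1/p) for each prime factor p:
φ(667) = 667 × (1 - 1/23) × (1 - 1/29)
φ(667) = 616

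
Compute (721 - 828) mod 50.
43

(721 - 828) = -107
-107 mod 50 = 43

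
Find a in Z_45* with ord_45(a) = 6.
4 has order 6 mod 45 since 4^{6} ≡ 1 (mod 45) and no smaller power works.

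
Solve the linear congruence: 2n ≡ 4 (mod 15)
2

Since gcd(2, 15) = 1 divides 4, a solution exists.
Multiply both sides by the inverse of 2 mod 15:
  2^(-1) mod 15 = 8
  x ≡ 8 × 4 ≡ 32 ≡ 2 (mod 15)
Verification: 2 × 2 = 4 = 0 × 15 + 4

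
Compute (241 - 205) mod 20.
16

(241 - 205) = 36
36 mod 20 = 16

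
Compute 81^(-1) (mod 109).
35

Using Extended Euclidean Algorithm:
gcd(81, 109) = 1
Bezout coefficients: 81 × 35 + 109 × -26 = 1
So 81 × 35 ≡ 1 (mod 109)
The inverse is 35 mod 109 = 35
Verification: 81 × 35 = 2835 = 26 × 109 + 1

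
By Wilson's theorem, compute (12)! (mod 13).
By Wilson's theorem, (12)! ≡ -1 ≡ 12 (mod 13)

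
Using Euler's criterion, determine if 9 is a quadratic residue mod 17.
By Euler's criterion: 9^{8} ≡ 1 (mod 17). Since this equals 1, 9 is a QR.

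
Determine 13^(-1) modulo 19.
13^(-1) ≡ 3 (mod 19). Verification: 13 × 3 = 39 ≡ 1 (mod 19)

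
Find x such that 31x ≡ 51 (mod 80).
61

Since gcd(31, 80) = 1 divides 51, a solution exists.
Multiply both sides by the inverse of 31 mod 80:
  31^(-1) mod 80 = 31
  x ≡ 31 × 51 ≡ 1581 ≡ 61 (mod 80)
Verification: 31 × 61 = 1891 = 23 × 80 + 51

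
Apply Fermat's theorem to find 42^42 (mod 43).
By Fermat's Little Theorem, 42^{42} ≡ 1 (mod 43) since 43 is prime and gcd(42, 43) = 1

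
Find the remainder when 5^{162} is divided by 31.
By Fermat: 5^{30} ≡ 1 (mod 31). 162 = 5×30 + 12. So 5^{162} ≡ 5^{12} ≡ 1 (mod 31)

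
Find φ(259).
216

Prime factorization: 259 = 7 × 37
Using the formula φ(n) = n × Π(1 - 1/p) for each prime factor p:
φ(259) = 259 × (1 - 1/7) × (1 - 1/37)
φ(259) = 216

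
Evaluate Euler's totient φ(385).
240

Prime factorization: 385 = 5 × 7 × 11
Using the formula φ(n) = n × Π(1 - 1/p) for each prime factor p:
φ(385) = 385 × (1 - 1/5) × (1 - 1/7) × (1 - 1/11)
φ(385) = 240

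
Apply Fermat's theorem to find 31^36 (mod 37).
By Fermat's Little Theorem, 31^{36} ≡ 1 (mod 37) since 37 is prime and gcd(31, 37) = 1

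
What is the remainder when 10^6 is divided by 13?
6 = 4 + 2 (binary 110). Repeated squaring mod 13: 10^1 ≡ 10; 10^2 ≡ 10² = 100 ≡ 9; 10^4 ≡ 9² = 81 ≡ 3. Multiply: 10^6 = 10^4 × 10^2 ≡ 3 × 9 (mod 13): 3 × 9 = 27 ≡ 1. So 10^6 ≡ 1 (mod 13).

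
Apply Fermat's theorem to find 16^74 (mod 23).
By Fermat: 16^{22} ≡ 1 (mod 23). 74 = 3×22 + 8. So 16^{74} ≡ 16^{8} ≡ 12 (mod 23)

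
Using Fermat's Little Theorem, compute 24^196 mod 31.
By Fermat: 24^{30} ≡ 1 (mod 31). 196 = 6×30 + 16. So 24^{196} ≡ 24^{16} ≡ 7 (mod 31)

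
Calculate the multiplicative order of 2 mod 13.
Powers of 2 mod 13: 2^1≡2, 2^2≡4, 2^3≡8, 2^4≡3, 2^5≡6, 2^6≡12, 2^7≡11, 2^8≡9, 2^9≡5, 2^10≡10, 2^11≡7, 2^12≡1. Order = 12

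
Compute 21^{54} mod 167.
16

Using successive squaring:
Binary expansion of 54: 110110
Powers of 21 mod 167 (each is the square of the previous):
  21^1 ≡ 21 (mod 167)
  21^2 ≡ 21² = 441 ≡ 107 (mod 167)
  21^4 ≡ 107² = 11449 ≡ 93 (mod 167)
  21^8 ≡ 93² = 8649 ≡ 132 (mod 167)
  21^16 ≡ 132² = 17424 ≡ 56 (mod 167)
  21^32 ≡ 56² = 3136 ≡ 130 (mod 167)
54 = 32 + 16 + 4 + 2, so 21^54 = 21^32 × 21^16 × 21^4 × 21^2 ≡ 130 × 56 × 93 × 107 (mod 167)
Multiplying step by step:
  130 × 56 = 7280 ≡ 99 (mod 167)
  99 × 93 = 9207 ≡ 22 (mod 167)
  22 × 107 = 2354 ≡ 16 (mod 167)
Result: 21^54 ≡ 16 (mod 167)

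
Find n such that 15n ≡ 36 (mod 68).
16

Since gcd(15, 68) = 1 divides 36, a solution exists.
Multiply both sides by the inverse of 15 mod 68:
  15^(-1) mod 68 = 59
  x ≡ 59 × 36 ≡ 2124 ≡ 16 (mod 68)
Verification: 15 × 16 = 240 = 3 × 68 + 36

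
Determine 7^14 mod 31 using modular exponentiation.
Using repeated squaring. 14 = 8 + 4 + 2 (binary 1110). Repeated squaring mod 31: 7^1 ≡ 7; 7^2 ≡ 7² = 49 ≡ 18; 7^4 ≡ 18² = 324 ≡ 14; 7^8 ≡ 14² = 196 ≡ 10. Multiply: 7^14 = 7^8 × 7^4 × 7^2 ≡ 10 × 14 × 18 (mod 31): 10 × 14 = 140 ≡ 16; 16 × 18 = 288 ≡ 9. So 7^14 ≡ 9 (mod 31).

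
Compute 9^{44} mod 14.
11

Using successive squaring:
Binary expansion of 44: 101100
Powers of 9 mod 14 (each is the square of the previous):
  9^1 ≡ 9 (mod 14)
  9^2 ≡ 9² = 81 ≡ 11 (mod 14)
  9^4 ≡ 11² = 121 ≡ 9 (mod 14)
  9^8 ≡ 9² = 81 ≡ 11 (mod 14)
  9^16 ≡ 11² = 121 ≡ 9 (mod 14)
  9^32 ≡ 9² = 81 ≡ 11 (mod 14)
44 = 32 + 8 + 4, so 9^44 = 9^32 × 9^8 × 9^4 ≡ 11 × 11 × 9 (mod 14)
Multiplying step by step:
  11 × 11 = 121 ≡ 9 (mod 14)
  9 × 9 = 81 ≡ 11 (mod 14)
Result: 9^44 ≡ 11 (mod 14)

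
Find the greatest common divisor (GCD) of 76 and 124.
4

Using the Euclidean algorithm:
76 = 0 × 124 + 76
124 = 1 × 76 + 48
76 = 1 × 48 + 28
48 = 1 × 28 + 20
28 = 1 × 20 + 8
20 = 2 × 8 + 4
8 = 2 × 4 + 0

GCD(76, 124) = 4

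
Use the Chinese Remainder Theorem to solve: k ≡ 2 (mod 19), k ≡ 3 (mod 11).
135

Using the Chinese Remainder Theorem:
M = product of moduli = 209
For equation 1: M_1 = 11, 11 ≡ 11 (mod 19), inverse of 11 mod 19 is 7 (check: 11 × 7 = 77 ≡ 1 (mod 19))
For equation 2: M_2 = 19, 19 ≡ 8 (mod 11), inverse of 19 mod 11 is 7 (check: 8 × 7 = 56 ≡ 1 (mod 11))
Combine: k ≡ Σ r_i×M_i×(M_i⁻¹ mod m_i) = 2×11×7 + 3×19×7 = 154 + 399 = 553
553 mod 209 = 135
k ≡ 135 (mod 209)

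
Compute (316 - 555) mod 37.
20

(316 - 555) = -239
-239 mod 37 = 20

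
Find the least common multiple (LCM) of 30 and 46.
690

First find GCD(30, 46) using the Euclidean algorithm:
30 = 0 × 46 + 30
46 = 1 × 30 + 16
30 = 1 × 16 + 14
16 = 1 × 14 + 2
14 = 7 × 2 + 0
GCD(30, 46) = 2

LCM formula: LCM(a, b) = (a × b) / GCD(a, b)
LCM(30, 46) = (30 × 46) / 2
LCM(30, 46) = 1380 / 2
LCM(30, 46) = 690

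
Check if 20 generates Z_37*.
p - 1 = 36 has prime divisors 2, 3. Check 20^(36/q) mod 37 for each: 20^(36/2) = 20^18 ≡ 36, 20^(36/3) = 20^12 ≡ 26 (mod 37). None of these is 1, so 20 has order 36 = φ(37), so it is a primitive root mod 37.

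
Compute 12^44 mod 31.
Using Fermat: 12^{30} ≡ 1 (mod 31). 44 ≡ 14 (mod 30). So 12^{44} ≡ 12^{14} ≡ 18 (mod 31)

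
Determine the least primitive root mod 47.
p - 1 = 46 has prime divisors 2, 23. h is a primitive root mod 47 iff h^(46/q) ≢ 1 (mod 47) for each such q.
h = 2: 2^23 ≡ 1, 2^2 ≡ 4 (mod 47); 2^23 ≡ 1, so not a primitive root.
h = 3: 3^23 ≡ 1, 3^2 ≡ 9 (mod 47); 3^23 ≡ 1, so not a primitive root.
h = 4: 4^23 ≡ 1, 4^2 ≡ 16 (mod 47); 4^23 ≡ 1, so not a primitive root.
h = 5: 5^23 ≡ 46, 5^2 ≡ 25 (mod 47); none is 1, so 5 has order 46 and is a primitive root.
The smallest primitive root mod 47 is g = 5.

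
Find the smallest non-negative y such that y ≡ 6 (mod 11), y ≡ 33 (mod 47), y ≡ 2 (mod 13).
3746

Using the Chinese Remainder Theorem:
M = product of moduli = 6721
For equation 1: M_1 = 611, 611 ≡ 6 (mod 11), inverse of 611 mod 11 is 2 (check: 6 × 2 = 12 ≡ 1 (mod 11))
For equation 2: M_2 = 143, 143 ≡ 2 (mod 47), inverse of 143 mod 47 is 24 (check: 2 × 24 = 48 ≡ 1 (mod 47))
For equation 3: M_3 = 517, 517 ≡ 10 (mod 13), inverse of 517 mod 13 is 4 (check: 10 × 4 = 40 ≡ 1 (mod 13))
Combine: y ≡ Σ r_i×M_i×(M_i⁻¹ mod m_i) = 6×611×2 + 33×143×24 + 2×517×4 = 7332 + 113256 + 4136 = 124724
124724 mod 6721 = 3746
y ≡ 3746 (mod 6721)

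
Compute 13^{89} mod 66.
61

Using successive squaring:
Binary expansion of 89: 1011001
Powers of 13 mod 66 (each is the square of the previous):
  13^1 ≡ 13 (mod 66)
  13^2 ≡ 13² = 169 ≡ 37 (mod 66)
  13^4 ≡ 37² = 1369 ≡ 49 (mod 66)
  13^8 ≡ 49² = 2401 ≡ 25 (mod 66)
  13^16 ≡ 25² = 625 ≡ 31 (mod 66)
  13^32 ≡ 31² = 961 ≡ 37 (mod 66)
  13^64 ≡ 37² = 1369 ≡ 49 (mod 66)
89 = 64 + 16 + 8 + 1, so 13^89 = 13^64 × 13^16 × 13^8 × 13^1 ≡ 49 × 31 × 25 × 13 (mod 66)
Multiplying step by step:
  49 × 31 = 1519 ≡ 1 (mod 66)
  1 × 25 = 25 ≡ 25 (mod 66)
  25 × 13 = 325 ≡ 61 (mod 66)
Result: 13^89 ≡ 61 (mod 66)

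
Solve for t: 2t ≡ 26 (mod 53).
13

Since gcd(2, 53) = 1 divides 26, a solution exists.
Multiply both sides by the inverse of 2 mod 53:
  2^(-1) mod 53 = 27
  x ≡ 27 × 26 ≡ 702 ≡ 13 (mod 53)
Verification: 2 × 13 = 26 = 0 × 53 + 26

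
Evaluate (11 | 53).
(11/53) = 11^{26} mod 53 = 1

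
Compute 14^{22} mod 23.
1

Using successive squaring:
Binary expansion of 22: 10110
Powers of 14 mod 23 (each is the square of the previous):
  14^1 ≡ 14 (mod 23)
  14^2 ≡ 14² = 196 ≡ 12 (mod 23)
  14^4 ≡ 12² = 144 ≡ 6 (mod 23)
  14^8 ≡ 6² = 36 ≡ 13 (mod 23)
  14^16 ≡ 13² = 169 ≡ 8 (mod 23)
22 = 16 + 4 + 2, so 14^22 = 14^16 × 14^4 × 14^2 ≡ 8 × 6 × 12 (mod 23)
Multiplying step by step:
  8 × 6 = 48 ≡ 2 (mod 23)
  2 × 12 = 24 ≡ 1 (mod 23)
Result: 14^22 ≡ 1 (mod 23)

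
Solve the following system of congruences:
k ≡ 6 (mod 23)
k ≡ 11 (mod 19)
144

Using the Chinese Remainder Theorem:
M = product of moduli = 437
For equation 1: M_1 = 19, 19 ≡ 19 (mod 23), inverse of 19 mod 23 is 17 (check: 19 × 17 = 323 ≡ 1 (mod 23))
For equation 2: M_2 = 23, 23 ≡ 4 (mod 19), inverse of 23 mod 19 is 5 (check: 4 × 5 = 20 ≡ 1 (mod 19))
Combine: k ≡ Σ r_i×M_i×(M_i⁻¹ mod m_i) = 6×19×17 + 11×23×5 = 1938 + 1265 = 3203
3203 mod 437 = 144
k ≡ 144 (mod 437)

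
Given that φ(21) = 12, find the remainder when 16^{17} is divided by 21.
By Euler: 16^{12} ≡ 1 (mod 21) since gcd(16, 21) = 1. 17 = 1×12 + 5. So 16^{17} ≡ 16^{5} ≡ 4 (mod 21)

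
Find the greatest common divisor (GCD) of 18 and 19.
1

Using the Euclidean algorithm:
18 = 0 × 19 + 18
19 = 1 × 18 + 1
18 = 18 × 1 + 0

GCD(18, 19) = 1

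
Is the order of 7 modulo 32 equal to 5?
No, the actual order is 4, not 5.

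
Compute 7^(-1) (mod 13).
7^(-1) ≡ 2 (mod 13). Verification: 7 × 2 = 14 ≡ 1 (mod 13)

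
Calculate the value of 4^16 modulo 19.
Using repeated squaring. 16 = 16 (binary 10000). Repeated squaring mod 19: 4^1 ≡ 4; 4^2 ≡ 4² = 16 ≡ 16; 4^4 ≡ 16² = 256 ≡ 9; 4^8 ≡ 9² = 81 ≡ 5; 4^16 ≡ 5² = 25 ≡ 6. So 4^16 ≡ 6 (mod 19).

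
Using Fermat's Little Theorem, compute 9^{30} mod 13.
1

By Fermat's Little Theorem, a^(p-1) ≡ 1 (mod p) for prime p and gcd(a, p) = 1
Here p = 13, so 9^12 ≡ 1 (mod 13)
We can reduce the exponent: 30 mod 12 = 6
So 9^30 ≡ 9^6 (mod 13)
Computing: 9^6 mod 13 = 1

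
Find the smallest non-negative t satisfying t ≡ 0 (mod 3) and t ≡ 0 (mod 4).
M = 3 × 4 = 12. M₁ = 4, y₁ ≡ 1 (mod 3). M₂ = 3, y₂ ≡ 3 (mod 4). t = 0×4×1 + 0×3×3 ≡ 0 (mod 12)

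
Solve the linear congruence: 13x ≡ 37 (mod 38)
35

Since gcd(13, 38) = 1 divides 37, a solution exists.
Multiply both sides by the inverse of 13 mod 38:
  13^(-1) mod 38 = 3
  x ≡ 3 × 37 ≡ 111 ≡ 35 (mod 38)
Verification: 13 × 35 = 455 = 11 × 38 + 37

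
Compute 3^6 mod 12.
6 = 4 + 2 (binary 110). Repeated squaring mod 12: 3^1 ≡ 3; 3^2 ≡ 3² = 9 ≡ 9; 3^4 ≡ 9² = 81 ≡ 9. Multiply: 3^6 = 3^4 × 3^2 ≡ 9 × 9 (mod 12): 9 × 9 = 81 ≡ 9. So 3^6 ≡ 9 (mod 12).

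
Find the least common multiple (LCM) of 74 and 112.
4144

First find GCD(74, 112) using the Euclidean algorithm:
74 = 0 × 112 + 74
112 = 1 × 74 + 38
74 = 1 × 38 + 36
38 = 1 × 36 + 2
36 = 18 × 2 + 0
GCD(74, 112) = 2

LCM formula: LCM(a, b) = (a × b) / GCD(a, b)
LCM(74, 112) = (74 × 112) / 2
LCM(74, 112) = 8288 / 2
LCM(74, 112) = 4144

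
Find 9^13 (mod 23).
Using repeated squaring. 13 = 8 + 4 + 1 (binary 1101). Repeated squaring mod 23: 9^1 ≡ 9; 9^2 ≡ 9² = 81 ≡ 12; 9^4 ≡ 12² = 144 ≡ 6; 9^8 ≡ 6² = 36 ≡ 13. Multiply: 9^13 = 9^8 × 9^4 × 9^1 ≡ 13 × 6 × 9 (mod 23): 13 × 6 = 78 ≡ 9; 9 × 9 = 81 ≡ 12. So 9^13 ≡ 12 (mod 23).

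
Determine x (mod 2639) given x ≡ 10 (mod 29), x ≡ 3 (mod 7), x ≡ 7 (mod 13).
2243

Using the Chinese Remainder Theorem:
M = product of moduli = 2639
For equation 1: M_1 = 91, 91 ≡ 4 (mod 29), inverse of 91 mod 29 is 22 (check: 4 × 22 = 88 ≡ 1 (mod 29))
For equation 2: M_2 = 377, 377 ≡ 6 (mod 7), inverse of 377 mod 7 is 6 (check: 6 × 6 = 36 ≡ 1 (mod 7))
For equation 3: M_3 = 203, 203 ≡ 8 (mod 13), inverse of 203 mod 13 is 5 (check: 8 × 5 = 40 ≡ 1 (mod 13))
Combine: x ≡ Σ r_i×M_i×(M_i⁻¹ mod m_i) = 10×91×22 + 3×377×6 + 7×203×5 = 20020 + 6786 + 7105 = 33911
33911 mod 2639 = 2243
x ≡ 2243 (mod 2639)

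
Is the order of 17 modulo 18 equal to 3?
No, the actual order is 2, not 3.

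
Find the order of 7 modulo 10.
Powers of 7 mod 10: 7^1≡7, 7^2≡9, 7^3≡3, 7^4≡1. Order = 4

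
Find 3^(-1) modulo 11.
4

Using Extended Euclidean Algorithm:
gcd(3, 11) = 1
Bezout coefficients: 3 × 4 + 11 × -1 = 1
So 3 × 4 ≡ 1 (mod 11)
The inverse is 4 mod 11 = 4
Verification: 3 × 4 = 12 = 1 × 11 + 1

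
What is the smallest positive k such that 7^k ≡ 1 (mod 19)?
Powers of 7 mod 19: 7^1≡7, 7^2≡11, 7^3≡1. Order = 3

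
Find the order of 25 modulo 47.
Powers of 25 mod 47: 25^1≡25, 25^2≡14, 25^3≡21, 25^4≡8, 25^5≡12, 25^6≡18, 25^7≡27, 25^8≡17, 25^9≡2, 25^10≡3, 25^11≡28, 25^12≡42, 25^13≡16, 25^14≡24, 25^15≡36, 25^16≡7, 25^17≡34, 25^18≡4, 25^19≡6, 25^20≡9, 25^21≡37, 25^22≡32, 25^23≡1. Order = 23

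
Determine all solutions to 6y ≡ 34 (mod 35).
29

Since gcd(6, 35) = 1 divides 34, a solution exists.
Multiply both sides by the inverse of 6 mod 35:
  6^(-1) mod 35 = 6
  x ≡ 6 × 34 ≡ 204 ≡ 29 (mod 35)
Verification: 6 × 29 = 174 = 4 × 35 + 34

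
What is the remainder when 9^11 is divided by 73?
Using repeated squaring. 11 = 8 + 2 + 1 (binary 1011). Repeated squaring mod 73: 9^1 ≡ 9; 9^2 ≡ 9² = 81 ≡ 8; 9^4 ≡ 8² = 64 ≡ 64; 9^8 ≡ 64² = 4096 ≡ 8. Multiply: 9^11 = 9^8 × 9^2 × 9^1 ≡ 8 × 8 × 9 (mod 73): 8 × 8 = 64 ≡ 64; 64 × 9 = 576 ≡ 65. So 9^11 ≡ 65 (mod 73).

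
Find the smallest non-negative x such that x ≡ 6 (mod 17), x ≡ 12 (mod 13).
142

Using the Chinese Remainder Theorem:
M = product of moduli = 221
For equation 1: M_1 = 13, 13 ≡ 13 (mod 17), inverse of 13 mod 17 is 4 (check: 13 × 4 = 52 ≡ 1 (mod 17))
For equation 2: M_2 = 17, 17 ≡ 4 (mod 13), inverse of 17 mod 13 is 10 (check: 4 × 10 = 40 ≡ 1 (mod 13))
Combine: x ≡ Σ r_i×M_i×(M_i⁻¹ mod m_i) = 6×13×4 + 12×17×10 = 312 + 2040 = 2352
2352 mod 221 = 142
x ≡ 142 (mod 221)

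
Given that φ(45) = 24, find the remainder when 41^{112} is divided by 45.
By Euler: 41^{24} ≡ 1 (mod 45) since gcd(41, 45) = 1. 112 = 4×24 + 16. So 41^{112} ≡ 41^{16} ≡ 31 (mod 45)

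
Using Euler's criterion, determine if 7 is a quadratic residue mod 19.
By Euler's criterion: 7^{9} ≡ 1 (mod 19). Since this equals 1, 7 is a QR.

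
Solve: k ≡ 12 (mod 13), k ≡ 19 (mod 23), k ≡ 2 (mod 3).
M = 13 × 23 × 3 = 897. M₁ = 69, y₁ ≡ 10 (mod 13). M₂ = 39, y₂ ≡ 13 (mod 23). M₃ = 299, y₃ ≡ 2 (mod 3). k = 12×69×10 + 19×39×13 + 2×299×2 ≡ 272 (mod 897)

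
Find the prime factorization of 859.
859

Divide by primes starting from smallest:
859 ÷ 859 = 1

859 = 859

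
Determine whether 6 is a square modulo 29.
By Euler's criterion: 6^{14} ≡ 1 (mod 29). Since this equals 1, 6 is a QR.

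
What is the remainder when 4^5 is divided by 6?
5 = 4 + 1 (binary 101). Repeated squaring mod 6: 4^1 ≡ 4; 4^2 ≡ 4² = 16 ≡ 4; 4^4 ≡ 4² = 16 ≡ 4. Multiply: 4^5 = 4^4 × 4^1 ≡ 4 × 4 (mod 6): 4 × 4 = 16 ≡ 4. So 4^5 ≡ 4 (mod 6).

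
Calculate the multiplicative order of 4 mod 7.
Powers of 4 mod 7: 4^1≡4, 4^2≡2, 4^3≡1. Order = 3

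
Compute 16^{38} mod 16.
0

Using successive squaring:
Binary expansion of 38: 100110
Powers of 16 mod 16 (each is the square of the previous):
  16^1 ≡ 0 (mod 16)
  16^2 ≡ 0² = 0 ≡ 0 (mod 16)
  16^4 ≡ 0² = 0 ≡ 0 (mod 16)
  16^8 ≡ 0² = 0 ≡ 0 (mod 16)
  16^16 ≡ 0² = 0 ≡ 0 (mod 16)
  16^32 ≡ 0² = 0 ≡ 0 (mod 16)
38 = 32 + 4 + 2, so 16^38 = 16^32 × 16^4 × 16^2 ≡ 0 × 0 × 0 (mod 16)
Multiplying step by step:
  0 × 0 = 0 ≡ 0 (mod 16)
  0 × 0 = 0 ≡ 0 (mod 16)
Result: 16^38 ≡ 0 (mod 16)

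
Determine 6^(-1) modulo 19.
6^(-1) ≡ 16 (mod 19). Verification: 6 × 16 = 96 ≡ 1 (mod 19)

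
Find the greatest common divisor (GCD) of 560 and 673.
1

Using the Euclidean algorithm:
560 = 0 × 673 + 560
673 = 1 × 560 + 113
560 = 4 × 113 + 108
113 = 1 × 108 + 5
108 = 21 × 5 + 3
5 = 1 × 3 + 2
3 = 1 × 2 + 1
2 = 2 × 1 + 0

GCD(560, 673) = 1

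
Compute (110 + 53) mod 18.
1

(110 + 53) = 163
163 mod 18 = 1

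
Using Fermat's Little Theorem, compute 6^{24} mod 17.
16

By Fermat's Little Theorem, a^(p-1) ≡ 1 (mod p) for prime p and gcd(a, p) = 1
Here p = 17, so 6^16 ≡ 1 (mod 17)
We can reduce the exponent: 24 mod 16 = 8
So 6^24 ≡ 6^8 (mod 17)
Computing: 6^8 mod 17 = 16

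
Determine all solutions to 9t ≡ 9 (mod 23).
1

Since gcd(9, 23) = 1 divides 9, a solution exists.
Multiply both sides by the inverse of 9 mod 23:
  9^(-1) mod 23 = 18
  x ≡ 18 × 9 ≡ 162 ≡ 1 (mod 23)
Verification: 9 × 1 = 9 = 0 × 23 + 9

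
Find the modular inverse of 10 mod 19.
10^(-1) ≡ 2 (mod 19). Verification: 10 × 2 = 20 ≡ 1 (mod 19)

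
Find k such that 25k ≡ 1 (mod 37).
25^(-1) ≡ 3 (mod 37). Verification: 25 × 3 = 75 ≡ 1 (mod 37)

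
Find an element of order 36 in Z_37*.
2 has order 36 mod 37 since 2^{36} ≡ 1 (mod 37) and no smaller power works.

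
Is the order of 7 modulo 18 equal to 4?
No, the actual order is 3, not 4.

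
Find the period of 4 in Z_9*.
Powers of 4 mod 9: 4^1≡4, 4^2≡7, 4^3≡1. Order = 3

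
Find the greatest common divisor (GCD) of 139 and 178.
1

Using the Euclidean algorithm:
139 = 0 × 178 + 139
178 = 1 × 139 + 39
139 = 3 × 39 + 22
39 = 1 × 22 + 17
22 = 1 × 17 + 5
17 = 3 × 5 + 2
5 = 2 × 2 + 1
2 = 2 × 1 + 0

GCD(139, 178) = 1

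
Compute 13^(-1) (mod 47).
13^(-1) ≡ 29 (mod 47). Verification: 13 × 29 = 377 ≡ 1 (mod 47)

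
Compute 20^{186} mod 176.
64

Using successive squaring:
Binary expansion of 186: 10111010
Powers of 20 mod 176 (each is the square of the previous):
  20^1 ≡ 20 (mod 176)
  20^2 ≡ 20² = 400 ≡ 48 (mod 176)
  20^4 ≡ 48² = 2304 ≡ 16 (mod 176)
  20^8 ≡ 16² = 256 ≡ 80 (mod 176)
  20^16 ≡ 80² = 6400 ≡ 64 (mod 176)
  20^32 ≡ 64² = 4096 ≡ 48 (mod 176)
  20^64 ≡ 48² = 2304 ≡ 16 (mod 176)
  20^128 ≡ 16² = 256 ≡ 80 (mod 176)
186 = 128 + 32 + 16 + 8 + 2, so 20^186 = 20^128 × 20^32 × 20^16 × 20^8 × 20^2 ≡ 80 × 48 × 64 × 80 × 48 (mod 176)
Multiplying step by step:
  80 × 48 = 3840 ≡ 144 (mod 176)
  144 × 64 = 9216 ≡ 64 (mod 176)
  64 × 80 = 5120 ≡ 16 (mod 176)
  16 × 48 = 768 ≡ 64 (mod 176)
Result: 20^186 ≡ 64 (mod 176)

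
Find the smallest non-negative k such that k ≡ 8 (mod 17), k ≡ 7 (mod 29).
297

Using the Chinese Remainder Theorem:
M = product of moduli = 493
For equation 1: M_1 = 29, 29 ≡ 12 (mod 17), inverse of 29 mod 17 is 10 (check: 12 × 10 = 120 ≡ 1 (mod 17))
For equation 2: M_2 = 17, 17 ≡ 17 (mod 29), inverse of 17 mod 29 is 12 (check: 17 × 12 = 204 ≡ 1 (mod 29))
Combine: k ≡ Σ r_i×M_i×(M_i⁻¹ mod m_i) = 8×29×10 + 7×17×12 = 2320 + 1428 = 3748
3748 mod 493 = 297
k ≡ 297 (mod 493)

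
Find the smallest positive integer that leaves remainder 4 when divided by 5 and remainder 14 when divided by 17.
M = 5 × 17 = 85. M₁ = 17, y₁ ≡ 3 (mod 5). M₂ = 5, y₂ ≡ 7 (mod 17). k = 4×17×3 + 14×5×7 ≡ 14 (mod 85). The smallest positive such number is 14.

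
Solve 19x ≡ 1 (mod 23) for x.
17

Using Extended Euclidean Algorithm:
gcd(19, 23) = 1
Bezout coefficients: 19 × -6 + 23 × 5 = 1
So 19 × -6 ≡ 1 (mod 23)
The inverse is -6 mod 23 = 17
Verification: 19 × 17 = 323 = 14 × 23 + 1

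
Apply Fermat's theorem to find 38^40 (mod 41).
By Fermat's Little Theorem, 38^{40} ≡ 1 (mod 41) since 41 is prime and gcd(38, 41) = 1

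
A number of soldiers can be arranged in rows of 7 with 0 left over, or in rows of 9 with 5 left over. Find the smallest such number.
M = 7 × 9 = 63. M₁ = 9, y₁ ≡ 4 (mod 7). M₂ = 7, y₂ ≡ 4 (mod 9). y = 0×9×4 + 5×7×4 ≡ 14 (mod 63). The smallest positive such number is 14.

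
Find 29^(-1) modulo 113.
39

Using Extended Euclidean Algorithm:
gcd(29, 113) = 1
Bezout coefficients: 29 × 39 + 113 × -10 = 1
So 29 × 39 ≡ 1 (mod 113)
The inverse is 39 mod 113 = 39
Verification: 29 × 39 = 1131 = 10 × 113 + 1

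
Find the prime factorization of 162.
2 × 3^4

Divide by primes starting from smallest:
162 ÷ 2 = 81
81 ÷ 3 = 27
27 ÷ 3 = 9
9 ÷ 3 = 3
3 ÷ 3 = 1

162 = 2 × 3^4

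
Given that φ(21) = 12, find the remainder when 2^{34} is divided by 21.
By Euler: 2^{12} ≡ 1 (mod 21) since gcd(2, 21) = 1. 34 = 2×12 + 10. So 2^{34} ≡ 2^{10} ≡ 16 (mod 21)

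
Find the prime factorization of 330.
2 × 3 × 5 × 11

Divide by primes starting from smallest:
330 ÷ 2 = 165
165 ÷ 3 = 55
55 ÷ 5 = 11
11 ÷ 11 = 1

330 = 2 × 3 × 5 × 11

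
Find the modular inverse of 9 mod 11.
9^(-1) ≡ 5 (mod 11). Verification: 9 × 5 = 45 ≡ 1 (mod 11)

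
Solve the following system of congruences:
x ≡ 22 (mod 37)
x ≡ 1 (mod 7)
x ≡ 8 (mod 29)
1835

Using the Chinese Remainder Theorem:
M = product of moduli = 7511
For equation 1: M_1 = 203, 203 ≡ 18 (mod 37), inverse of 203 mod 37 is 35 (check: 18 × 35 = 630 ≡ 1 (mod 37))
For equation 2: M_2 = 1073, 1073 ≡ 2 (mod 7), inverse of 1073 mod 7 is 4 (check: 2 × 4 = 8 ≡ 1 (mod 7))
For equation 3: M_3 = 259, 259 ≡ 27 (mod 29), inverse of 259 mod 29 is 14 (check: 27 × 14 = 378 ≡ 1 (mod 29))
Combine: x ≡ Σ r_i×M_i×(M_i⁻¹ mod m_i) = 22×203×35 + 1×1073×4 + 8×259×14 = 156310 + 4292 + 29008 = 189610
189610 mod 7511 = 1835
x ≡ 1835 (mod 7511)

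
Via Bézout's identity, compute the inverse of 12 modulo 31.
Extended GCD: 12(13) + 31(-5) = 1. So 12^(-1) ≡ 13 ≡ 13 (mod 31). Verify: 12 × 13 = 156 ≡ 1 (mod 31)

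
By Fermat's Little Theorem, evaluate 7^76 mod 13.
By Fermat: 7^{12} ≡ 1 (mod 13). 76 = 6×12 + 4. So 7^{76} ≡ 7^{4} ≡ 9 (mod 13)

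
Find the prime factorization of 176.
2^4 × 11

Divide by primes starting from smallest:
176 ÷ 2 = 88
88 ÷ 2 = 44
44 ÷ 2 = 22
22 ÷ 2 = 11
11 ÷ 11 = 1

176 = 2^4 × 11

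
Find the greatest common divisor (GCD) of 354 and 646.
2

Using the Euclidean algorithm:
354 = 0 × 646 + 354
646 = 1 × 354 + 292
354 = 1 × 292 + 62
292 = 4 × 62 + 44
62 = 1 × 44 + 18
44 = 2 × 18 + 8
18 = 2 × 8 + 2
8 = 4 × 2 + 0

GCD(354, 646) = 2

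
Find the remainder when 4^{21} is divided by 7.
By Fermat: 4^{6} ≡ 1 (mod 7). 21 = 3×6 + 3. So 4^{21} ≡ 4^{3} ≡ 1 (mod 7)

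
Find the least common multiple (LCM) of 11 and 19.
209

First find GCD(11, 19) using the Euclidean algorithm:
11 = 0 × 19 + 11
19 = 1 × 11 + 8
11 = 1 × 8 + 3
8 = 2 × 3 + 2
3 = 1 × 2 + 1
2 = 2 × 1 + 0
GCD(11, 19) = 1

LCM formula: LCM(a, b) = (a × b) / GCD(a, b)
LCM(11, 19) = (11 × 19) / 1
LCM(11, 19) = 209 / 1
LCM(11, 19) = 209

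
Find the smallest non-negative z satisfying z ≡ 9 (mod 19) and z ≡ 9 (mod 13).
M = 19 × 13 = 247. M₁ = 13, y₁ ≡ 3 (mod 19). M₂ = 19, y₂ ≡ 11 (mod 13). z = 9×13×3 + 9×19×11 ≡ 9 (mod 247)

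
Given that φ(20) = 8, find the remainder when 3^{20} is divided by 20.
By Euler: 3^{8} ≡ 1 (mod 20) since gcd(3, 20) = 1. 20 = 2×8 + 4. So 3^{20} ≡ 3^{4} ≡ 1 (mod 20)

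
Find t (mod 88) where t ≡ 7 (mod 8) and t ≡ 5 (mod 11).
M = 8 × 11 = 88. M₁ = 11, y₁ ≡ 3 (mod 8). M₂ = 8, y₂ ≡ 7 (mod 11). t = 7×11×3 + 5×8×7 ≡ 71 (mod 88)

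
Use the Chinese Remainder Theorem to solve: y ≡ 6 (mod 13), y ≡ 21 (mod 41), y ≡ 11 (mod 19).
6376

Using the Chinese Remainder Theorem:
M = product of moduli = 10127
For equation 1: M_1 = 779, 779 ≡ 12 (mod 13), inverse of 779 mod 13 is 12 (check: 12 × 12 = 144 ≡ 1 (mod 13))
For equation 2: M_2 = 247, 247 ≡ 1 (mod 41), inverse of 247 mod 41 is 1 (check: 1 × 1 = 1 ≡ 1 (mod 41))
For equation 3: M_3 = 533, 533 ≡ 1 (mod 19), inverse of 533 mod 19 is 1 (check: 1 × 1 = 1 ≡ 1 (mod 19))
Combine: y ≡ Σ r_i×M_i×(M_i⁻¹ mod m_i) = 6×779×12 + 21×247×1 + 11×533×1 = 56088 + 5187 + 5863 = 67138
67138 mod 10127 = 6376
y ≡ 6376 (mod 10127)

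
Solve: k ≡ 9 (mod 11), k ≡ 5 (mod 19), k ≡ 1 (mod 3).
M = 11 × 19 × 3 = 627. M₁ = 57, y₁ ≡ 6 (mod 11). M₂ = 33, y₂ ≡ 15 (mod 19). M₃ = 209, y₃ ≡ 2 (mod 3). k = 9×57×6 + 5×33×15 + 1×209×2 ≡ 328 (mod 627)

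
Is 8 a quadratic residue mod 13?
By Euler's criterion: 8^{6} ≡ 12 (mod 13). Since this equals -1 (≡ 12), 8 is not a QR.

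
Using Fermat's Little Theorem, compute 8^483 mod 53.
By Fermat: 8^{52} ≡ 1 (mod 53). 483 ≡ 15 (mod 52). So 8^{483} ≡ 8^{15} ≡ 41 (mod 53)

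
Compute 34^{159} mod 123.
76

Using successive squaring:
Binary expansion of 159: 10011111
Powers of 34 mod 123 (each is the square of the previous):
  34^1 ≡ 34 (mod 123)
  34^2 ≡ 34² = 1156 ≡ 49 (mod 123)
  34^4 ≡ 49² = 2401 ≡ 64 (mod 123)
  34^8 ≡ 64² = 4096 ≡ 37 (mod 123)
  34^16 ≡ 37² = 1369 ≡ 16 (mod 123)
  34^32 ≡ 16² = 256 ≡ 10 (mod 123)
  34^64 ≡ 10² = 100 ≡ 100 (mod 123)
  34^128 ≡ 100² = 10000 ≡ 37 (mod 123)
159 = 128 + 16 + 8 + 4 + 2 + 1, so 34^159 = 34^128 × 34^16 × 34^8 × 34^4 × 34^2 × 34^1 ≡ 37 × 16 × 37 × 64 × 49 × 34 (mod 123)
Multiplying step by step:
  37 × 16 = 592 ≡ 100 (mod 123)
  100 × 37 = 3700 ≡ 10 (mod 123)
  10 × 64 = 640 ≡ 25 (mod 123)
  25 × 49 = 1225 ≡ 118 (mod 123)
  118 × 34 = 4012 ≡ 76 (mod 123)
Result: 34^159 ≡ 76 (mod 123)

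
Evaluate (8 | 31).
(8/31) = 8^{15} mod 31 = 1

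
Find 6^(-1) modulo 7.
6

Using Extended Euclidean Algorithm:
gcd(6, 7) = 1
Bezout coefficients: 6 × -1 + 7 × 1 = 1
So 6 × -1 ≡ 1 (mod 7)
The inverse is -1 mod 7 = 6
Verification: 6 × 6 = 36 = 5 × 7 + 1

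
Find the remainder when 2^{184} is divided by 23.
By Fermat: 2^{22} ≡ 1 (mod 23). 184 = 8×22 + 8. So 2^{184} ≡ 2^{8} ≡ 3 (mod 23)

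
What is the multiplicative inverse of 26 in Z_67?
49

Using Extended Euclidean Algorithm:
gcd(26, 67) = 1
Bezout coefficients: 26 × -18 + 67 × 7 = 1
So 26 × -18 ≡ 1 (mod 67)
The inverse is -18 mod 67 = 49
Verification: 26 × 49 = 1274 = 19 × 67 + 1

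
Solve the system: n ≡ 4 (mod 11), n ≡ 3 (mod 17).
M = 11 × 17 = 187. M₁ = 17, y₁ ≡ 2 (mod 11). M₂ = 11, y₂ ≡ 14 (mod 17). n = 4×17×2 + 3×11×14 ≡ 37 (mod 187)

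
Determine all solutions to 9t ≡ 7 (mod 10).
3

Since gcd(9, 10) = 1 divides 7, a solution exists.
Multiply both sides by the inverse of 9 mod 10:
  9^(-1) mod 10 = 9
  x ≡ 9 × 7 ≡ 63 ≡ 3 (mod 10)
Verification: 9 × 3 = 27 = 2 × 10 + 7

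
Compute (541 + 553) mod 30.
14

(541 + 553) = 1094
1094 mod 30 = 14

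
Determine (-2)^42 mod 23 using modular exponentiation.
Using Fermat: (-2)^{22} ≡ 1 (mod 23). 42 ≡ 20 (mod 22). So (-2)^{42} ≡ (-2)^{20} ≡ 6 (mod 23)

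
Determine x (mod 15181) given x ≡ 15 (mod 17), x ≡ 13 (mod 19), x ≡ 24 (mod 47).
5523

Using the Chinese Remainder Theorem:
M = product of moduli = 15181
For equation 1: M_1 = 893, 893 ≡ 9 (mod 17), inverse of 893 mod 17 is 2 (check: 9 × 2 = 18 ≡ 1 (mod 17))
For equation 2: M_2 = 799, 799 ≡ 1 (mod 19), inverse of 799 mod 19 is 1 (check: 1 × 1 = 1 ≡ 1 (mod 19))
For equation 3: M_3 = 323, 323 ≡ 41 (mod 47), inverse of 323 mod 47 is 39 (check: 41 × 39 = 1599 ≡ 1 (mod 47))
Combine: x ≡ Σ r_i×M_i×(M_i⁻¹ mod m_i) = 15×893×2 + 13×799×1 + 24×323×39 = 26790 + 10387 + 302328 = 339505
339505 mod 15181 = 5523
x ≡ 5523 (mod 15181)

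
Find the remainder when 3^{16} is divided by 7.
By Fermat: 3^{6} ≡ 1 (mod 7). 16 = 2×6 + 4. So 3^{16} ≡ 3^{4} ≡ 4 (mod 7)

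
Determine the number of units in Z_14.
6

Prime factorization: 14 = 2 × 7
Using the formula φ(n) = n × Π(1 - 1/p) for each prime factor p:
φ(14) = 14 × (1 - 1/2) × (1 - 1/7)
φ(14) = 6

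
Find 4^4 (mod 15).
4 = 4 (binary 100). Repeated squaring mod 15: 4^1 ≡ 4; 4^2 ≡ 4² = 16 ≡ 1; 4^4 ≡ 1² = 1 ≡ 1. So 4^4 ≡ 1 (mod 15).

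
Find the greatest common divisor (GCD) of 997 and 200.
1

Using the Euclidean algorithm:
997 = 4 × 200 + 197
200 = 1 × 197 + 3
197 = 65 × 3 + 2
3 = 1 × 2 + 1
2 = 2 × 1 + 0

GCD(997, 200) = 1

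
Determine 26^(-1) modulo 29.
26^(-1) ≡ 19 (mod 29). Verification: 26 × 19 = 494 ≡ 1 (mod 29)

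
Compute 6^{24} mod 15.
6

Using successive squaring:
Binary expansion of 24: 11000
Powers of 6 mod 15 (each is the square of the previous):
  6^1 ≡ 6 (mod 15)
  6^2 ≡ 6² = 36 ≡ 6 (mod 15)
  6^4 ≡ 6² = 36 ≡ 6 (mod 15)
  6^8 ≡ 6² = 36 ≡ 6 (mod 15)
  6^16 ≡ 6² = 36 ≡ 6 (mod 15)
24 = 16 + 8, so 6^24 = 6^16 × 6^8 ≡ 6 × 6 (mod 15)
Multiplying step by step:
  6 × 6 = 36 ≡ 6 (mod 15)
Result: 6^24 ≡ 6 (mod 15)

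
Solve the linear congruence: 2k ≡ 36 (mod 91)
18

Since gcd(2, 91) = 1 divides 36, a solution exists.
Multiply both sides by the inverse of 2 mod 91:
  2^(-1) mod 91 = 46
  x ≡ 46 × 36 ≡ 1656 ≡ 18 (mod 91)
Verification: 2 × 18 = 36 = 0 × 91 + 36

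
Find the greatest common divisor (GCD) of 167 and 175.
1

Using the Euclidean algorithm:
167 = 0 × 175 + 167
175 = 1 × 167 + 8
167 = 20 × 8 + 7
8 = 1 × 7 + 1
7 = 7 × 1 + 0

GCD(167, 175) = 1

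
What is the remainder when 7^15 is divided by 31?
Using repeated squaring. 15 = 8 + 4 + 2 + 1 (binary 1111). Repeated squaring mod 31: 7^1 ≡ 7; 7^2 ≡ 7² = 49 ≡ 18; 7^4 ≡ 18² = 324 ≡ 14; 7^8 ≡ 14² = 196 ≡ 10. Multiply: 7^15 = 7^8 × 7^4 × 7^2 × 7^1 ≡ 10 × 14 × 18 × 7 (mod 31): 10 × 14 = 140 ≡ 16; 16 × 18 = 288 ≡ 9; 9 × 7 = 63 ≡ 1. So 7^15 ≡ 1 (mod 31).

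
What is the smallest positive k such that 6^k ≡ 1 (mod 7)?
Powers of 6 mod 7: 6^1≡6, 6^2≡1. Order = 2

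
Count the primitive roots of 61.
16

The number of primitive roots modulo p is φ(p-1) = φ(60)
φ(60) = 16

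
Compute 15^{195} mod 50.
25

Using successive squaring:
Binary expansion of 195: 11000011
Powers of 15 mod 50 (each is the square of the previous):
  15^1 ≡ 15 (mod 50)
  15^2 ≡ 15² = 225 ≡ 25 (mod 50)
  15^4 ≡ 25² = 625 ≡ 25 (mod 50)
  15^8 ≡ 25² = 625 ≡ 25 (mod 50)
  15^16 ≡ 25² = 625 ≡ 25 (mod 50)
  15^32 ≡ 25² = 625 ≡ 25 (mod 50)
  15^64 ≡ 25² = 625 ≡ 25 (mod 50)
  15^128 ≡ 25² = 625 ≡ 25 (mod 50)
195 = 128 + 64 + 2 + 1, so 15^195 = 15^128 × 15^64 × 15^2 × 15^1 ≡ 25 × 25 × 25 × 15 (mod 50)
Multiplying step by step:
  25 × 25 = 625 ≡ 25 (mod 50)
  25 × 25 = 625 ≡ 25 (mod 50)
  25 × 15 = 375 ≡ 25 (mod 50)
Result: 15^195 ≡ 25 (mod 50)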